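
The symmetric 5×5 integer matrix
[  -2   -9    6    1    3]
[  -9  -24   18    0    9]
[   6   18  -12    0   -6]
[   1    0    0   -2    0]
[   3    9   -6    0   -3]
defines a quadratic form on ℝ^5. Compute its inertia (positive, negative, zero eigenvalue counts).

step 0: pivot -2 → sign −
step 1: pivot 33/2 → sign +
step 2: pivot 12/11 → sign +
step 3: pivot -3 → sign −
step 4: row/col 4 already zero → sign 0
signature = (2, 2, 1)

Answer: (2, 2, 1)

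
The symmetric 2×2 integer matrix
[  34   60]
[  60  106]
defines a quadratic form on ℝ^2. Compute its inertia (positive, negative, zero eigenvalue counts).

Answer: (2, 0, 0)

Derivation:
step 0: pivot 34 → sign +
step 1: pivot 2/17 → sign +
signature = (2, 0, 0)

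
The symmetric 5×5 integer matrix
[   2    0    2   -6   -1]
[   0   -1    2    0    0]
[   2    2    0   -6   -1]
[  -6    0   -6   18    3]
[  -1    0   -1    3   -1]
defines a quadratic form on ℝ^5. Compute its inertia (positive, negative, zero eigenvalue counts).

step 0: pivot 2 → sign +
step 1: pivot -1 → sign −
step 2: pivot 2 → sign +
step 3: pivot -3/2 → sign −
step 4: row/col 4 already zero → sign 0
signature = (2, 2, 1)

Answer: (2, 2, 1)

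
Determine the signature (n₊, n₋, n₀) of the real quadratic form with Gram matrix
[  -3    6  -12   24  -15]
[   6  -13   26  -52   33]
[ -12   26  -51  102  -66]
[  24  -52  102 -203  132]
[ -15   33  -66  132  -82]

step 0: pivot -3 → sign −
step 1: pivot -1 → sign −
step 2: pivot 1 → sign +
step 3: pivot 1 → sign +
step 4: pivot 2 → sign +
signature = (3, 2, 0)

Answer: (3, 2, 0)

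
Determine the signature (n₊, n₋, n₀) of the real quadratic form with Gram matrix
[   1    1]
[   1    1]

step 0: pivot 1 → sign +
step 1: row/col 1 already zero → sign 0
signature = (1, 0, 1)

Answer: (1, 0, 1)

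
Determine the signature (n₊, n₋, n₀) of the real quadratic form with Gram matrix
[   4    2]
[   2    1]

step 0: pivot 4 → sign +
step 1: row/col 1 already zero → sign 0
signature = (1, 0, 1)

Answer: (1, 0, 1)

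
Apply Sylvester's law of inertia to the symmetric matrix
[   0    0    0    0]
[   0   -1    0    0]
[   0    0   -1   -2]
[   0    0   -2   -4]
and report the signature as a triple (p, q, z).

Answer: (0, 2, 2)

Derivation:
step 0: pivot -1 → sign −
step 1: pivot -1 → sign −
step 2: row/col 2 already zero → sign 0
step 3: row/col 3 already zero → sign 0
signature = (0, 2, 2)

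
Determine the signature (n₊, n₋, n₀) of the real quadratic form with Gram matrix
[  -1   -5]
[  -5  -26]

step 0: pivot -1 → sign −
step 1: pivot -1 → sign −
signature = (0, 2, 0)

Answer: (0, 2, 0)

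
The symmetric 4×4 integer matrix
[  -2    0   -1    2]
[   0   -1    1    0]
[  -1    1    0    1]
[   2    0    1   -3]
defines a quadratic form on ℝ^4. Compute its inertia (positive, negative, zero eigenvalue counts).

Answer: (1, 3, 0)

Derivation:
step 0: pivot -2 → sign −
step 1: pivot -1 → sign −
step 2: pivot 3/2 → sign +
step 3: pivot -1 → sign −
signature = (1, 3, 0)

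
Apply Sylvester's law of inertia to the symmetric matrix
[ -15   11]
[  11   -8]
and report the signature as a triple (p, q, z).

step 0: pivot -15 → sign −
step 1: pivot 1/15 → sign +
signature = (1, 1, 0)

Answer: (1, 1, 0)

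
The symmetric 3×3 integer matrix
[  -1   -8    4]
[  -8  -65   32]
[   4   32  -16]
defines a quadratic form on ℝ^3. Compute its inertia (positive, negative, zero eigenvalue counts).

step 0: pivot -1 → sign −
step 1: pivot -1 → sign −
step 2: row/col 2 already zero → sign 0
signature = (0, 2, 1)

Answer: (0, 2, 1)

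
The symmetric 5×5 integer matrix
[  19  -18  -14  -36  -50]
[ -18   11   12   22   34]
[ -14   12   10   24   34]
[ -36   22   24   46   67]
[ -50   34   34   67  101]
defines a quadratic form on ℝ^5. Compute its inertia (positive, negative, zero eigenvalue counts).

step 0: pivot 19 → sign +
step 1: pivot -115/19 → sign −
step 2: pivot -6/115 → sign −
step 3: pivot 2 → sign +
step 4: pivot -3/2 → sign −
signature = (2, 3, 0)

Answer: (2, 3, 0)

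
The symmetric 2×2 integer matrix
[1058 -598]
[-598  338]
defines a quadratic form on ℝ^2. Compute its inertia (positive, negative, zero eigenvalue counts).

step 0: pivot 1058 → sign +
step 1: row/col 1 already zero → sign 0
signature = (1, 0, 1)

Answer: (1, 0, 1)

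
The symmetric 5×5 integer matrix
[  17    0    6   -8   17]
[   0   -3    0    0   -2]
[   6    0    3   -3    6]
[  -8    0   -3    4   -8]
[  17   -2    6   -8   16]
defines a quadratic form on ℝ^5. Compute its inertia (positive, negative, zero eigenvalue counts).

step 0: pivot 17 → sign +
step 1: pivot -3 → sign −
step 2: pivot 15/17 → sign +
step 3: pivot 1/5 → sign +
step 4: pivot 1/3 → sign +
signature = (4, 1, 0)

Answer: (4, 1, 0)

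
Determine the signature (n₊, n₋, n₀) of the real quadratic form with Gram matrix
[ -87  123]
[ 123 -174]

Answer: (0, 2, 0)

Derivation:
step 0: pivot -87 → sign −
step 1: pivot -3/29 → sign −
signature = (0, 2, 0)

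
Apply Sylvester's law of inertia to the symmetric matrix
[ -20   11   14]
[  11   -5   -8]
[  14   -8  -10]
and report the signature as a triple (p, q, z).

Answer: (1, 2, 0)

Derivation:
step 0: pivot -20 → sign −
step 1: pivot 21/20 → sign +
step 2: pivot -2/7 → sign −
signature = (1, 2, 0)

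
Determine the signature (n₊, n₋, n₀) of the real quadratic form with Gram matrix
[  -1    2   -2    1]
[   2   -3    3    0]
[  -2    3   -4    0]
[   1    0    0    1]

Answer: (1, 3, 0)

Derivation:
step 0: pivot -1 → sign −
step 1: pivot 1 → sign +
step 2: pivot -1 → sign −
step 3: pivot -2 → sign −
signature = (1, 3, 0)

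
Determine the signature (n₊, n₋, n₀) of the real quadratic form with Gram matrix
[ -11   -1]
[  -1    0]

Answer: (1, 1, 0)

Derivation:
step 0: pivot -11 → sign −
step 1: pivot 1/11 → sign +
signature = (1, 1, 0)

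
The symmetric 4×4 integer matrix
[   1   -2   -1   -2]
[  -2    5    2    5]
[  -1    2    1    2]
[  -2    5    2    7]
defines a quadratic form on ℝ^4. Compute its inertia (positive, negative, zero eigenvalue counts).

step 0: pivot 1 → sign +
step 1: pivot 1 → sign +
step 2: pivot 2 → sign +
step 3: row/col 3 already zero → sign 0
signature = (3, 0, 1)

Answer: (3, 0, 1)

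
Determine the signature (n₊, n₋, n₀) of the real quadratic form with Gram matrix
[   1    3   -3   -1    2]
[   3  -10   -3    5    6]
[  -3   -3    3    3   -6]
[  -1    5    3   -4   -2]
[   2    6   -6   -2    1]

step 0: pivot 1 → sign +
step 1: pivot -19 → sign −
step 2: pivot -78/19 → sign −
step 3: pivot -1/13 → sign −
step 4: pivot -3 → sign −
signature = (1, 4, 0)

Answer: (1, 4, 0)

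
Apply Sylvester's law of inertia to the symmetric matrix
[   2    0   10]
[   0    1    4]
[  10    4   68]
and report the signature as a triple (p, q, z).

Answer: (3, 0, 0)

Derivation:
step 0: pivot 2 → sign +
step 1: pivot 1 → sign +
step 2: pivot 2 → sign +
signature = (3, 0, 0)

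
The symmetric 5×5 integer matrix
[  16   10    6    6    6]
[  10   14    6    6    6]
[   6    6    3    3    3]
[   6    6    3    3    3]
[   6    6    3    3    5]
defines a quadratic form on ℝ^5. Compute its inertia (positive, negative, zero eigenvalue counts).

step 0: pivot 16 → sign +
step 1: pivot 31/4 → sign +
step 2: pivot 3/31 → sign +
step 3: pivot 2 → sign +
step 4: row/col 4 already zero → sign 0
signature = (4, 0, 1)

Answer: (4, 0, 1)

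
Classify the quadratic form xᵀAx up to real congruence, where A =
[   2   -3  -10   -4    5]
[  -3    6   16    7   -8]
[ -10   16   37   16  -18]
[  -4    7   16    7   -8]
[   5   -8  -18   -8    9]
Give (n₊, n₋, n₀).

Answer: (3, 2, 0)

Derivation:
step 0: pivot 2 → sign +
step 1: pivot 3/2 → sign +
step 2: pivot -41/3 → sign −
step 3: pivot -3/41 → sign −
step 4: pivot 2/3 → sign +
signature = (3, 2, 0)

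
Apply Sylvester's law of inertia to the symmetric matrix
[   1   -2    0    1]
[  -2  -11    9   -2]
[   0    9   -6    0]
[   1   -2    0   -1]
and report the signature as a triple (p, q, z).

Answer: (1, 3, 0)

Derivation:
step 0: pivot 1 → sign +
step 1: pivot -15 → sign −
step 2: pivot -3/5 → sign −
step 3: pivot -2 → sign −
signature = (1, 3, 0)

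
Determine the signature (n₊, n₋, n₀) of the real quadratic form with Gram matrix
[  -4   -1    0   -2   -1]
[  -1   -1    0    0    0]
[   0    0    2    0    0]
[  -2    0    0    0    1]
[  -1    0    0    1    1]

Answer: (2, 3, 0)

Derivation:
step 0: pivot -4 → sign −
step 1: pivot -3/4 → sign −
step 2: pivot 2 → sign +
step 3: pivot 4/3 → sign +
step 4: pivot -3/4 → sign −
signature = (2, 3, 0)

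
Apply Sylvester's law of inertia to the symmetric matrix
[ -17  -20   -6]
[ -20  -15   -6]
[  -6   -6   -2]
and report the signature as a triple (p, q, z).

Answer: (1, 2, 0)

Derivation:
step 0: pivot -17 → sign −
step 1: pivot 145/17 → sign +
step 2: pivot -2/145 → sign −
signature = (1, 2, 0)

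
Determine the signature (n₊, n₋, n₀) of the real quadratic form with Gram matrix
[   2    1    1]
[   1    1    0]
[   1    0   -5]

step 0: pivot 2 → sign +
step 1: pivot 1/2 → sign +
step 2: pivot -6 → sign −
signature = (2, 1, 0)

Answer: (2, 1, 0)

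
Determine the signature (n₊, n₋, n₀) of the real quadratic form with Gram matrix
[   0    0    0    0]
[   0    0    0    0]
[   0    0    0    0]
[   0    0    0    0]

step 0: row/col 0 already zero → sign 0
step 1: row/col 1 already zero → sign 0
step 2: row/col 2 already zero → sign 0
step 3: row/col 3 already zero → sign 0
signature = (0, 0, 4)

Answer: (0, 0, 4)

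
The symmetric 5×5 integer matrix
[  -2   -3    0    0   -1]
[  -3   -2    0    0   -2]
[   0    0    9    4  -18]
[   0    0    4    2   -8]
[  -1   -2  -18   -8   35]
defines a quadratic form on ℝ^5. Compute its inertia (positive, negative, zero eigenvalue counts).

Answer: (3, 2, 0)

Derivation:
step 0: pivot -2 → sign −
step 1: pivot 5/2 → sign +
step 2: pivot 9 → sign +
step 3: pivot 2/9 → sign +
step 4: pivot -3/5 → sign −
signature = (3, 2, 0)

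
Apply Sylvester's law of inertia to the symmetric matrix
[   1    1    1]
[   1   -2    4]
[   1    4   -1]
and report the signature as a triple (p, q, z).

step 0: pivot 1 → sign +
step 1: pivot -3 → sign −
step 2: pivot 1 → sign +
signature = (2, 1, 0)

Answer: (2, 1, 0)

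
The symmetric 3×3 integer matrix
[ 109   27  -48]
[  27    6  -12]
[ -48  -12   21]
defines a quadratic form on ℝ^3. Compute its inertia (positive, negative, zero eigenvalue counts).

step 0: pivot 109 → sign +
step 1: pivot -75/109 → sign −
step 2: pivot -3/25 → sign −
signature = (1, 2, 0)

Answer: (1, 2, 0)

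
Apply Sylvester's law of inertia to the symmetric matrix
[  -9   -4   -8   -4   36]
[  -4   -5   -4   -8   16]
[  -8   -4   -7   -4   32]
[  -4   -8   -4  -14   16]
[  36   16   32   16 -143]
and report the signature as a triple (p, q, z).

Answer: (2, 3, 0)

Derivation:
step 0: pivot -9 → sign −
step 1: pivot -29/9 → sign −
step 2: pivot 5/29 → sign +
step 3: pivot -6/5 → sign −
step 4: pivot 1 → sign +
signature = (2, 3, 0)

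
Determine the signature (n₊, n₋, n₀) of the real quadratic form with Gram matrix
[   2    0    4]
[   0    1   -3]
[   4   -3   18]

Answer: (3, 0, 0)

Derivation:
step 0: pivot 2 → sign +
step 1: pivot 1 → sign +
step 2: pivot 1 → sign +
signature = (3, 0, 0)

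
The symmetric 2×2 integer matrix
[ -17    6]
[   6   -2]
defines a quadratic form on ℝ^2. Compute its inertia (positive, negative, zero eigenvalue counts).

Answer: (1, 1, 0)

Derivation:
step 0: pivot -17 → sign −
step 1: pivot 2/17 → sign +
signature = (1, 1, 0)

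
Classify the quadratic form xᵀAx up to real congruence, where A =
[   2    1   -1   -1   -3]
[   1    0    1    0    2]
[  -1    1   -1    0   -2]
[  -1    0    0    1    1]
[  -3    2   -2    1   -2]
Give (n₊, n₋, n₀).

Answer: (4, 1, 0)

Derivation:
step 0: pivot 2 → sign +
step 1: pivot -1/2 → sign −
step 2: pivot 3 → sign +
step 3: pivot 2/3 → sign +
step 4: pivot 1 → sign +
signature = (4, 1, 0)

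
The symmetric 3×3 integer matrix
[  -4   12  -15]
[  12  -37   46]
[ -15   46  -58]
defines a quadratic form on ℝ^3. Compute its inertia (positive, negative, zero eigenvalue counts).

Answer: (0, 3, 0)

Derivation:
step 0: pivot -4 → sign −
step 1: pivot -1 → sign −
step 2: pivot -3/4 → sign −
signature = (0, 3, 0)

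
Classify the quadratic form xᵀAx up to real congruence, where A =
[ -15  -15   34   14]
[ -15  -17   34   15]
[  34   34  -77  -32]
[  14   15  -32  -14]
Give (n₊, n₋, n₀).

Answer: (1, 3, 0)

Derivation:
step 0: pivot -15 → sign −
step 1: pivot -2 → sign −
step 2: pivot 1/15 → sign +
step 3: pivot -3/2 → sign −
signature = (1, 3, 0)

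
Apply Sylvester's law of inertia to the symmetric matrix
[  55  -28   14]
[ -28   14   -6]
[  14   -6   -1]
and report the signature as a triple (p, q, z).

step 0: pivot 55 → sign +
step 1: pivot -14/55 → sign −
step 2: pivot 3/7 → sign +
signature = (2, 1, 0)

Answer: (2, 1, 0)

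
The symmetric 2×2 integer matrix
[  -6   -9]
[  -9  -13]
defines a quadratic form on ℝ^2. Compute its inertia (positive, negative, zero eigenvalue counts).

step 0: pivot -6 → sign −
step 1: pivot 1/2 → sign +
signature = (1, 1, 0)

Answer: (1, 1, 0)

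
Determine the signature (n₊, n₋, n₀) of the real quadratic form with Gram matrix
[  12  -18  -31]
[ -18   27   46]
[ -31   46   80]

step 0: pivot 12 → sign +
step 1: pivot -1/12 → sign −
step 2: pivot 3 → sign +
signature = (2, 1, 0)

Answer: (2, 1, 0)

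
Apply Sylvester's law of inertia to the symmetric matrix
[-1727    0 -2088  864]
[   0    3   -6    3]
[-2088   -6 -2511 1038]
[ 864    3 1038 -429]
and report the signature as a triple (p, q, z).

step 0: pivot -1727 → sign −
step 1: pivot 3 → sign +
step 2: pivot 2523/1727 → sign +
step 3: row/col 3 already zero → sign 0
signature = (2, 1, 1)

Answer: (2, 1, 1)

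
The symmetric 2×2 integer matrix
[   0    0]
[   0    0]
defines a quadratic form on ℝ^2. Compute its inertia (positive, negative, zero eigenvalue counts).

step 0: row/col 0 already zero → sign 0
step 1: row/col 1 already zero → sign 0
signature = (0, 0, 2)

Answer: (0, 0, 2)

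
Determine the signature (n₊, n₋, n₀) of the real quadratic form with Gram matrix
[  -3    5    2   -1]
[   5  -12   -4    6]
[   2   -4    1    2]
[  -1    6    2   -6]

step 0: pivot -3 → sign −
step 1: pivot -11/3 → sign −
step 2: pivot 27/11 → sign +
step 3: pivot -2/3 → sign −
signature = (1, 3, 0)

Answer: (1, 3, 0)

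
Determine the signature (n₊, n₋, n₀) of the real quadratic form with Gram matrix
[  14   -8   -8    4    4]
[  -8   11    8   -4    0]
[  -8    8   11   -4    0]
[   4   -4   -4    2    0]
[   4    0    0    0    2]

step 0: pivot 14 → sign +
step 1: pivot 45/7 → sign +
step 2: pivot 23/5 → sign +
step 3: pivot 6/23 → sign +
step 4: pivot -2/3 → sign −
signature = (4, 1, 0)

Answer: (4, 1, 0)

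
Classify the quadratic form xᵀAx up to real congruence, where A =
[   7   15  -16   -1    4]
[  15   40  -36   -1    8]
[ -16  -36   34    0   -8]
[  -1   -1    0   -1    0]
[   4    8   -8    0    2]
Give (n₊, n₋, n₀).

step 0: pivot 7 → sign +
step 1: pivot 55/7 → sign +
step 2: pivot -162/55 → sign −
step 3: pivot 8/81 → sign +
step 4: row/col 4 already zero → sign 0
signature = (3, 1, 1)

Answer: (3, 1, 1)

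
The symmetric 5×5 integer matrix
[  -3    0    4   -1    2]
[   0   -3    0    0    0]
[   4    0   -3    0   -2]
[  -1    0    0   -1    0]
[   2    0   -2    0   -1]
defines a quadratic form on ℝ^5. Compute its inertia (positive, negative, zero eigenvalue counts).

step 0: pivot -3 → sign −
step 1: pivot -3 → sign −
step 2: pivot 7/3 → sign +
step 3: pivot -10/7 → sign −
step 4: pivot 1/5 → sign +
signature = (2, 3, 0)

Answer: (2, 3, 0)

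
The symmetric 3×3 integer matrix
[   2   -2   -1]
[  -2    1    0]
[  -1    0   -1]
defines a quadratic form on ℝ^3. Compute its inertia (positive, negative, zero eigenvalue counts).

step 0: pivot 2 → sign +
step 1: pivot -1 → sign −
step 2: pivot -1/2 → sign −
signature = (1, 2, 0)

Answer: (1, 2, 0)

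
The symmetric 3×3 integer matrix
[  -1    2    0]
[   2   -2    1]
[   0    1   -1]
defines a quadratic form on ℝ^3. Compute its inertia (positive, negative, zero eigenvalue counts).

Answer: (1, 2, 0)

Derivation:
step 0: pivot -1 → sign −
step 1: pivot 2 → sign +
step 2: pivot -3/2 → sign −
signature = (1, 2, 0)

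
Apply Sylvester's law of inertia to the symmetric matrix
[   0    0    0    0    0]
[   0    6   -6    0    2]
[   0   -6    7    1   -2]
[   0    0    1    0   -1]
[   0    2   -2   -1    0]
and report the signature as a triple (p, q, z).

step 0: pivot 6 → sign +
step 1: pivot 1 → sign +
step 2: pivot -1 → sign −
step 3: pivot 1/3 → sign +
step 4: row/col 4 already zero → sign 0
signature = (3, 1, 1)

Answer: (3, 1, 1)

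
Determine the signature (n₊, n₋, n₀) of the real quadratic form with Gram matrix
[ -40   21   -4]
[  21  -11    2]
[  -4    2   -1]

step 0: pivot -40 → sign −
step 1: pivot 1/40 → sign +
step 2: pivot -1 → sign −
signature = (1, 2, 0)

Answer: (1, 2, 0)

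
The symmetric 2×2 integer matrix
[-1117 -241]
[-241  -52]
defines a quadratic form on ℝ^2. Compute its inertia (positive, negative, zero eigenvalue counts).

step 0: pivot -1117 → sign −
step 1: pivot -3/1117 → sign −
signature = (0, 2, 0)

Answer: (0, 2, 0)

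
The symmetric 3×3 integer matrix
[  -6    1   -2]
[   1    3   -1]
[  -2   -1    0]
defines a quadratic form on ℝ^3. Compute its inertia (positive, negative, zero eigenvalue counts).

step 0: pivot -6 → sign −
step 1: pivot 19/6 → sign +
step 2: pivot 2/19 → sign +
signature = (2, 1, 0)

Answer: (2, 1, 0)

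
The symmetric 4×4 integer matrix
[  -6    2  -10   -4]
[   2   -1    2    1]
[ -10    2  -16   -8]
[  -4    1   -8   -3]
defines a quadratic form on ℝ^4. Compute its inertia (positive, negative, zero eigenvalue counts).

Answer: (1, 2, 1)

Derivation:
step 0: pivot -6 → sign −
step 1: pivot -1/3 → sign −
step 2: pivot 6 → sign +
step 3: row/col 3 already zero → sign 0
signature = (1, 2, 1)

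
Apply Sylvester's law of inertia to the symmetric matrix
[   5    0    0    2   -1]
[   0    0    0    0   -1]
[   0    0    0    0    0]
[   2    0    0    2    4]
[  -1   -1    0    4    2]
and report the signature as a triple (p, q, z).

Answer: (3, 1, 1)

Derivation:
step 0: pivot 5 → sign +
step 1: pivot 6/5 → sign +
step 2: pivot -43/3 → sign −
step 3: pivot 3/43 → sign +
step 4: row/col 4 already zero → sign 0
signature = (3, 1, 1)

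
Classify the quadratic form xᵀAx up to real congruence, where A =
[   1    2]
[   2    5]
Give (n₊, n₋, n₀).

step 0: pivot 1 → sign +
step 1: pivot 1 → sign +
signature = (2, 0, 0)

Answer: (2, 0, 0)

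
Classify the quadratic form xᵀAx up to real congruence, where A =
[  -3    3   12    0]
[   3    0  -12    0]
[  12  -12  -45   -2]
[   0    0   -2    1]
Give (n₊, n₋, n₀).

Answer: (2, 2, 0)

Derivation:
step 0: pivot -3 → sign −
step 1: pivot 3 → sign +
step 2: pivot 3 → sign +
step 3: pivot -1/3 → sign −
signature = (2, 2, 0)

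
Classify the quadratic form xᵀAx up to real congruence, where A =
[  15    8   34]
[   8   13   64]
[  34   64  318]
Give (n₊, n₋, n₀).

Answer: (3, 0, 0)

Derivation:
step 0: pivot 15 → sign +
step 1: pivot 131/15 → sign +
step 2: pivot 6/131 → sign +
signature = (3, 0, 0)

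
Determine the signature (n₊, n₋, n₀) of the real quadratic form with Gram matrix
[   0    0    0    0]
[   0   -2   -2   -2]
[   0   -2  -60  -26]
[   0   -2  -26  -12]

Answer: (0, 3, 1)

Derivation:
step 0: pivot -2 → sign −
step 1: pivot -58 → sign −
step 2: pivot -2/29 → sign −
step 3: row/col 3 already zero → sign 0
signature = (0, 3, 1)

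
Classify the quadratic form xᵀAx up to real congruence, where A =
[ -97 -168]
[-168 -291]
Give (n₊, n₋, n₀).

Answer: (0, 2, 0)

Derivation:
step 0: pivot -97 → sign −
step 1: pivot -3/97 → sign −
signature = (0, 2, 0)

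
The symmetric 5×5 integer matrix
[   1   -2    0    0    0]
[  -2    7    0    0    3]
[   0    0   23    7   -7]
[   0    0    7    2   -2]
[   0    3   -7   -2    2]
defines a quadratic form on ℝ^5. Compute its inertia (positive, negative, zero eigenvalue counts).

step 0: pivot 1 → sign +
step 1: pivot 3 → sign +
step 2: pivot 23 → sign +
step 3: pivot -3/23 → sign −
step 4: pivot -3 → sign −
signature = (3, 2, 0)

Answer: (3, 2, 0)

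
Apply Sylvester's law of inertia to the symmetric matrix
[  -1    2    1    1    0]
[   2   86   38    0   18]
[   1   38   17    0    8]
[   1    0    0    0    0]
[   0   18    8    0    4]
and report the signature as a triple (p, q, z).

Answer: (4, 1, 0)

Derivation:
step 0: pivot -1 → sign −
step 1: pivot 90 → sign +
step 2: pivot 2/9 → sign +
step 3: pivot 9/10 → sign +
step 4: pivot 2/9 → sign +
signature = (4, 1, 0)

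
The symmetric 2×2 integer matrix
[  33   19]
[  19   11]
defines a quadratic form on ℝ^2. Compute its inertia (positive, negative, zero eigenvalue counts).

Answer: (2, 0, 0)

Derivation:
step 0: pivot 33 → sign +
step 1: pivot 2/33 → sign +
signature = (2, 0, 0)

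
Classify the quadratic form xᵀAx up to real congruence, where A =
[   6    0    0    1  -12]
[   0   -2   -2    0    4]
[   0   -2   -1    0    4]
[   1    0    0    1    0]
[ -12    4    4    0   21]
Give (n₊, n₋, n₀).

step 0: pivot 6 → sign +
step 1: pivot -2 → sign −
step 2: pivot 1 → sign +
step 3: pivot 5/6 → sign +
step 4: pivot 1/5 → sign +
signature = (4, 1, 0)

Answer: (4, 1, 0)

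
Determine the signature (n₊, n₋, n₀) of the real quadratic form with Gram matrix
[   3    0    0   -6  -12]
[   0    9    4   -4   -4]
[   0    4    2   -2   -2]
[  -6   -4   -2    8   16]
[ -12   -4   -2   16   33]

Answer: (3, 2, 0)

Derivation:
step 0: pivot 3 → sign +
step 1: pivot 9 → sign +
step 2: pivot 2/9 → sign +
step 3: pivot -6 → sign −
step 4: pivot -1/3 → sign −
signature = (3, 2, 0)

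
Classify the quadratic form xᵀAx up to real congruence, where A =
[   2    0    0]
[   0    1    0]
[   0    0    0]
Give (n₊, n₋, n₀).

Answer: (2, 0, 1)

Derivation:
step 0: pivot 2 → sign +
step 1: pivot 1 → sign +
step 2: row/col 2 already zero → sign 0
signature = (2, 0, 1)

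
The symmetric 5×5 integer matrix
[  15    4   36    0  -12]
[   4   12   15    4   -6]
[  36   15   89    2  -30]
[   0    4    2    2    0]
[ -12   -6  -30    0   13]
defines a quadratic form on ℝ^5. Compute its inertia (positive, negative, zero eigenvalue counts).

Answer: (4, 1, 0)

Derivation:
step 0: pivot 15 → sign +
step 1: pivot 164/15 → sign +
step 2: pivot -11/164 → sign −
step 3: pivot 6/11 → sign +
step 4: pivot 1 → sign +
signature = (4, 1, 0)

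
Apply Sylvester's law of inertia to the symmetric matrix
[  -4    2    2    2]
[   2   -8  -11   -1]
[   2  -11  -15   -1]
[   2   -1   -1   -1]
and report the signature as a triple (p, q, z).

Answer: (1, 2, 1)

Derivation:
step 0: pivot -4 → sign −
step 1: pivot -7 → sign −
step 2: pivot 2/7 → sign +
step 3: row/col 3 already zero → sign 0
signature = (1, 2, 1)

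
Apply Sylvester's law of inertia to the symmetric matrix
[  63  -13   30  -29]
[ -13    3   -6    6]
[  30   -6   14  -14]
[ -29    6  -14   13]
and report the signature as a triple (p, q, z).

step 0: pivot 63 → sign +
step 1: pivot 20/63 → sign +
step 2: pivot -2/5 → sign −
step 3: pivot -1/4 → sign −
signature = (2, 2, 0)

Answer: (2, 2, 0)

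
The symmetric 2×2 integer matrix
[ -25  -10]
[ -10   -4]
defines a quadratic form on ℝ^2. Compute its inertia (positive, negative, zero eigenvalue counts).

step 0: pivot -25 → sign −
step 1: row/col 1 already zero → sign 0
signature = (0, 1, 1)

Answer: (0, 1, 1)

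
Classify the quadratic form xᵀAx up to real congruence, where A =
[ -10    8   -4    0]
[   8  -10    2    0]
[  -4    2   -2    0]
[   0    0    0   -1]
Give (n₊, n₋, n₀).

step 0: pivot -10 → sign −
step 1: pivot -18/5 → sign −
step 2: pivot -1 → sign −
step 3: row/col 3 already zero → sign 0
signature = (0, 3, 1)

Answer: (0, 3, 1)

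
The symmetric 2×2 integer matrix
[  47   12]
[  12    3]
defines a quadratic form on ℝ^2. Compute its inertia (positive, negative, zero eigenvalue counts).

Answer: (1, 1, 0)

Derivation:
step 0: pivot 47 → sign +
step 1: pivot -3/47 → sign −
signature = (1, 1, 0)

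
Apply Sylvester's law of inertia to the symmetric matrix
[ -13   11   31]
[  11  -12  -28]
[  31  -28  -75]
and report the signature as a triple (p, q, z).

step 0: pivot -13 → sign −
step 1: pivot -35/13 → sign −
step 2: pivot 3/35 → sign +
signature = (1, 2, 0)

Answer: (1, 2, 0)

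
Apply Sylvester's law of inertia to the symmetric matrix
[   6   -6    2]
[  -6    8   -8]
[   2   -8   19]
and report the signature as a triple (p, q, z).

step 0: pivot 6 → sign +
step 1: pivot 2 → sign +
step 2: pivot 1/3 → sign +
signature = (3, 0, 0)

Answer: (3, 0, 0)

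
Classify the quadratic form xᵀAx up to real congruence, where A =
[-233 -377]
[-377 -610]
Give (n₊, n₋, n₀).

Answer: (0, 2, 0)

Derivation:
step 0: pivot -233 → sign −
step 1: pivot -1/233 → sign −
signature = (0, 2, 0)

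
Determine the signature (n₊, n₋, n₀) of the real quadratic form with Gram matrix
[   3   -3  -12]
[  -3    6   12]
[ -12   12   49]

step 0: pivot 3 → sign +
step 1: pivot 3 → sign +
step 2: pivot 1 → sign +
signature = (3, 0, 0)

Answer: (3, 0, 0)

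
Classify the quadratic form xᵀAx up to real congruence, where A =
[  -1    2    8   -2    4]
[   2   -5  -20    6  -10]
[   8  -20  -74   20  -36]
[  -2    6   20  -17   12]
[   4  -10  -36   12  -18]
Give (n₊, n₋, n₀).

Answer: (1, 4, 0)

Derivation:
step 0: pivot -1 → sign −
step 1: pivot -1 → sign −
step 2: pivot 6 → sign +
step 3: pivot -35/3 → sign −
step 4: pivot -2/35 → sign −
signature = (1, 4, 0)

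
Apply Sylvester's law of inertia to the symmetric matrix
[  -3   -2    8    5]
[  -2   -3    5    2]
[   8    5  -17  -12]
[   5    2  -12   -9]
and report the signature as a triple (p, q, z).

Answer: (1, 3, 0)

Derivation:
step 0: pivot -3 → sign −
step 1: pivot -5/3 → sign −
step 2: pivot 22/5 → sign +
step 3: pivot -2/11 → sign −
signature = (1, 3, 0)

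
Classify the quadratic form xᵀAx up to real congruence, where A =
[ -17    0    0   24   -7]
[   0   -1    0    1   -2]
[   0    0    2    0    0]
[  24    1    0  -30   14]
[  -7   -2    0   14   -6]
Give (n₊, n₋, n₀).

step 0: pivot -17 → sign −
step 1: pivot -1 → sign −
step 2: pivot 2 → sign +
step 3: pivot 83/17 → sign +
step 4: pivot -3/83 → sign −
signature = (2, 3, 0)

Answer: (2, 3, 0)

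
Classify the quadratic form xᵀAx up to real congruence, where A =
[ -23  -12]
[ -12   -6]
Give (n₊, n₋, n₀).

Answer: (1, 1, 0)

Derivation:
step 0: pivot -23 → sign −
step 1: pivot 6/23 → sign +
signature = (1, 1, 0)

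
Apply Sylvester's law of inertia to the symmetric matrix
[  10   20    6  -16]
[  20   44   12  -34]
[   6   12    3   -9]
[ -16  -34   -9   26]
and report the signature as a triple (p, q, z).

step 0: pivot 10 → sign +
step 1: pivot 4 → sign +
step 2: pivot -3/5 → sign −
step 3: row/col 3 already zero → sign 0
signature = (2, 1, 1)

Answer: (2, 1, 1)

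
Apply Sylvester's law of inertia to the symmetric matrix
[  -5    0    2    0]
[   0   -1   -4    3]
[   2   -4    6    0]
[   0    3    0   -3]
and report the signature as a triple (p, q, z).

step 0: pivot -5 → sign −
step 1: pivot -1 → sign −
step 2: pivot 114/5 → sign +
step 3: pivot -6/19 → sign −
signature = (1, 3, 0)

Answer: (1, 3, 0)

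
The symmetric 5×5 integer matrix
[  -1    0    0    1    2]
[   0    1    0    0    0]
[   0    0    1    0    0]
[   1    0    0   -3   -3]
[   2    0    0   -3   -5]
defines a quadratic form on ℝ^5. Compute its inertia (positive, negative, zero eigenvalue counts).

step 0: pivot -1 → sign −
step 1: pivot 1 → sign +
step 2: pivot 1 → sign +
step 3: pivot -2 → sign −
step 4: pivot -1/2 → sign −
signature = (2, 3, 0)

Answer: (2, 3, 0)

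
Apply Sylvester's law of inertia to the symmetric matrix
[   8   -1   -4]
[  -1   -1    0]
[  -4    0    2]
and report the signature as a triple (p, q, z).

Answer: (2, 1, 0)

Derivation:
step 0: pivot 8 → sign +
step 1: pivot -9/8 → sign −
step 2: pivot 2/9 → sign +
signature = (2, 1, 0)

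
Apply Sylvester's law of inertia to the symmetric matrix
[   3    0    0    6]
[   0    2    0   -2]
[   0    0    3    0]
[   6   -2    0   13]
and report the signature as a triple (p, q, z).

step 0: pivot 3 → sign +
step 1: pivot 2 → sign +
step 2: pivot 3 → sign +
step 3: pivot -1 → sign −
signature = (3, 1, 0)

Answer: (3, 1, 0)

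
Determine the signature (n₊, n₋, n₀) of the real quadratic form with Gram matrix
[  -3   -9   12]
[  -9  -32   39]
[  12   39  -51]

step 0: pivot -3 → sign −
step 1: pivot -5 → sign −
step 2: pivot -6/5 → sign −
signature = (0, 3, 0)

Answer: (0, 3, 0)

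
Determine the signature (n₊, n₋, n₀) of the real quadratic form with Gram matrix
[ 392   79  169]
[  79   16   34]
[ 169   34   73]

step 0: pivot 392 → sign +
step 1: pivot 31/392 → sign +
step 2: pivot 3/31 → sign +
signature = (3, 0, 0)

Answer: (3, 0, 0)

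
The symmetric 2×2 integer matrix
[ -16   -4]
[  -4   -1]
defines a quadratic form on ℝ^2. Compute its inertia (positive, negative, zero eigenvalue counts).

Answer: (0, 1, 1)

Derivation:
step 0: pivot -16 → sign −
step 1: row/col 1 already zero → sign 0
signature = (0, 1, 1)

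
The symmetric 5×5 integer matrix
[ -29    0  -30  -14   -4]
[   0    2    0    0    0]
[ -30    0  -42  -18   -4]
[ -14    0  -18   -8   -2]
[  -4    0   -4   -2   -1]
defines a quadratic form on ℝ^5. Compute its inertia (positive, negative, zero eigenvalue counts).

Answer: (1, 4, 0)

Derivation:
step 0: pivot -29 → sign −
step 1: pivot 2 → sign +
step 2: pivot -318/29 → sign −
step 3: pivot -6/53 → sign −
step 4: pivot -1/3 → sign −
signature = (1, 4, 0)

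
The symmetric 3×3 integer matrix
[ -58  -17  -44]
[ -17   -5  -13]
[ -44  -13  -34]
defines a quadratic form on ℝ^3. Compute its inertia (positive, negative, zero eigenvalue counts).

step 0: pivot -58 → sign −
step 1: pivot -1/58 → sign −
step 2: row/col 2 already zero → sign 0
signature = (0, 2, 1)

Answer: (0, 2, 1)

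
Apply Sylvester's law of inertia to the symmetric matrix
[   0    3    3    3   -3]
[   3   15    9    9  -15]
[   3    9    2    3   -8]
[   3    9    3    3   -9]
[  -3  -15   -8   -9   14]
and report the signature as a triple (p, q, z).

step 0: pivot 15 → sign +
step 1: pivot -3/5 → sign −
step 2: pivot -1 → sign −
step 3: row/col 3 already zero → sign 0
step 4: row/col 4 already zero → sign 0
signature = (1, 2, 2)

Answer: (1, 2, 2)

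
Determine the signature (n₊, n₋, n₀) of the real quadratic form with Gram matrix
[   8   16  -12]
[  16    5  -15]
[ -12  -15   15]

Answer: (1, 1, 1)

Derivation:
step 0: pivot 8 → sign +
step 1: pivot -27 → sign −
step 2: row/col 2 already zero → sign 0
signature = (1, 1, 1)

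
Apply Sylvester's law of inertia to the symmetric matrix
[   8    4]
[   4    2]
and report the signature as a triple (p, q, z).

Answer: (1, 0, 1)

Derivation:
step 0: pivot 8 → sign +
step 1: row/col 1 already zero → sign 0
signature = (1, 0, 1)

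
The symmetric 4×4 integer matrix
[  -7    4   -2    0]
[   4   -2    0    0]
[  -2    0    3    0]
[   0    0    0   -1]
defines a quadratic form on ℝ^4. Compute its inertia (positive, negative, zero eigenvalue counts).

step 0: pivot -7 → sign −
step 1: pivot 2/7 → sign +
step 2: pivot -1 → sign −
step 3: pivot -1 → sign −
signature = (1, 3, 0)

Answer: (1, 3, 0)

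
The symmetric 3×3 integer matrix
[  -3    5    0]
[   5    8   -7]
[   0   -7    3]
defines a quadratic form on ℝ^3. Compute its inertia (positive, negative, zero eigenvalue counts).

step 0: pivot -3 → sign −
step 1: pivot 49/3 → sign +
step 2: row/col 2 already zero → sign 0
signature = (1, 1, 1)

Answer: (1, 1, 1)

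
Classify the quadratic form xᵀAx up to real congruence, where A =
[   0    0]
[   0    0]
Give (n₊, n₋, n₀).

Answer: (0, 0, 2)

Derivation:
step 0: row/col 0 already zero → sign 0
step 1: row/col 1 already zero → sign 0
signature = (0, 0, 2)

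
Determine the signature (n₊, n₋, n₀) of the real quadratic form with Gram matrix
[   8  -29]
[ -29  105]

step 0: pivot 8 → sign +
step 1: pivot -1/8 → sign −
signature = (1, 1, 0)

Answer: (1, 1, 0)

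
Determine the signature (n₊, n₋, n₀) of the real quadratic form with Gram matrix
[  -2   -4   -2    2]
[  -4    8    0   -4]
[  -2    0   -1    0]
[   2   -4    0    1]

Answer: (1, 2, 1)

Derivation:
step 0: pivot -2 → sign −
step 1: pivot 16 → sign +
step 2: pivot -1 → sign −
step 3: row/col 3 already zero → sign 0
signature = (1, 2, 1)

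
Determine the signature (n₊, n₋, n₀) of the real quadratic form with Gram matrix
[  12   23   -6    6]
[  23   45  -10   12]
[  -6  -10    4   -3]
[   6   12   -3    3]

Answer: (3, 1, 0)

Derivation:
step 0: pivot 12 → sign +
step 1: pivot 11/12 → sign +
step 2: pivot -16/11 → sign −
step 3: pivot 3/16 → sign +
signature = (3, 1, 0)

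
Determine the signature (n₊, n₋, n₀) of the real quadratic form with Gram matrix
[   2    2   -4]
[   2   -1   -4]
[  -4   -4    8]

Answer: (1, 1, 1)

Derivation:
step 0: pivot 2 → sign +
step 1: pivot -3 → sign −
step 2: row/col 2 already zero → sign 0
signature = (1, 1, 1)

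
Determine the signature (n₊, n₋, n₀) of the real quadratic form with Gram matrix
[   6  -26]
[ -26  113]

step 0: pivot 6 → sign +
step 1: pivot 1/3 → sign +
signature = (2, 0, 0)

Answer: (2, 0, 0)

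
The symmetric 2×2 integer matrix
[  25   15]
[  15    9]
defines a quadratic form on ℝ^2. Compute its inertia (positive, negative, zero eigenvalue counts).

Answer: (1, 0, 1)

Derivation:
step 0: pivot 25 → sign +
step 1: row/col 1 already zero → sign 0
signature = (1, 0, 1)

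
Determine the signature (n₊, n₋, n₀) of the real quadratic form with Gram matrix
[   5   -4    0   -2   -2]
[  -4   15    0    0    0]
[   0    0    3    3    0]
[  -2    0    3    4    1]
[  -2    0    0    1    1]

step 0: pivot 5 → sign +
step 1: pivot 59/5 → sign +
step 2: pivot 3 → sign +
step 3: pivot -1/59 → sign −
step 4: row/col 4 already zero → sign 0
signature = (3, 1, 1)

Answer: (3, 1, 1)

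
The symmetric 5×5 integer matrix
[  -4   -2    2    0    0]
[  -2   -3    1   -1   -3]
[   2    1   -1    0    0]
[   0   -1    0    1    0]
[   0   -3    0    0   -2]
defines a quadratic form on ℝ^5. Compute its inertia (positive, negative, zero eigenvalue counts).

step 0: pivot -4 → sign −
step 1: pivot -2 → sign −
step 2: pivot 3/2 → sign +
step 3: pivot 1 → sign +
step 4: row/col 4 already zero → sign 0
signature = (2, 2, 1)

Answer: (2, 2, 1)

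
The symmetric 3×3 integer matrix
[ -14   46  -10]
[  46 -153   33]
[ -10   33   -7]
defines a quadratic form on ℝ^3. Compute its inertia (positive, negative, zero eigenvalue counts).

Answer: (1, 2, 0)

Derivation:
step 0: pivot -14 → sign −
step 1: pivot -13/7 → sign −
step 2: pivot 2/13 → sign +
signature = (1, 2, 0)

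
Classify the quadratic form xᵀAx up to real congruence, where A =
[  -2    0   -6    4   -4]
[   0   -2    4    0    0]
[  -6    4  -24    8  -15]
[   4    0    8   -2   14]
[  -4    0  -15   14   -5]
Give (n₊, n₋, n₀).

step 0: pivot -2 → sign −
step 1: pivot -2 → sign −
step 2: pivot 2 → sign +
step 3: pivot -2 → sign −
step 4: pivot -3/2 → sign −
signature = (1, 4, 0)

Answer: (1, 4, 0)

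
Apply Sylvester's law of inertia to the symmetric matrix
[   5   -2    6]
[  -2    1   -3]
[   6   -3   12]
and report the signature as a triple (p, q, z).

Answer: (3, 0, 0)

Derivation:
step 0: pivot 5 → sign +
step 1: pivot 1/5 → sign +
step 2: pivot 3 → sign +
signature = (3, 0, 0)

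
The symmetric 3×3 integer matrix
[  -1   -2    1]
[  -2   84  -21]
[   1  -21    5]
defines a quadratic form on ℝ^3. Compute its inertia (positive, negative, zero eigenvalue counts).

Answer: (1, 2, 0)

Derivation:
step 0: pivot -1 → sign −
step 1: pivot 88 → sign +
step 2: pivot -1/88 → sign −
signature = (1, 2, 0)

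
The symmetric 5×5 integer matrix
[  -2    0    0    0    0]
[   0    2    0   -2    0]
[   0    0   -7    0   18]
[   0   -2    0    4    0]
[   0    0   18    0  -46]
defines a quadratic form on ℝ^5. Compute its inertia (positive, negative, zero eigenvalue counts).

step 0: pivot -2 → sign −
step 1: pivot 2 → sign +
step 2: pivot -7 → sign −
step 3: pivot 2 → sign +
step 4: pivot 2/7 → sign +
signature = (3, 2, 0)

Answer: (3, 2, 0)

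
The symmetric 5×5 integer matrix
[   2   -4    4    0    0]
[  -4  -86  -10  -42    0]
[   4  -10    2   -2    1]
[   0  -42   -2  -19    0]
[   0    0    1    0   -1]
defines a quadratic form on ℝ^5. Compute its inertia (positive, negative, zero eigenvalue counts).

Answer: (2, 3, 0)

Derivation:
step 0: pivot 2 → sign +
step 1: pivot -94 → sign −
step 2: pivot -280/47 → sign −
step 3: pivot -1/35 → sign −
step 4: pivot 3/8 → sign +
signature = (2, 3, 0)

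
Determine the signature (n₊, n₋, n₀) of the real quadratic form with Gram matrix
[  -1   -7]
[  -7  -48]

step 0: pivot -1 → sign −
step 1: pivot 1 → sign +
signature = (1, 1, 0)

Answer: (1, 1, 0)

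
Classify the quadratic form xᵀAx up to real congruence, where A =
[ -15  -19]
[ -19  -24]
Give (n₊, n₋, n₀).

Answer: (1, 1, 0)

Derivation:
step 0: pivot -15 → sign −
step 1: pivot 1/15 → sign +
signature = (1, 1, 0)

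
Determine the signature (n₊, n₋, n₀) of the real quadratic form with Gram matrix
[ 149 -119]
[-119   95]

step 0: pivot 149 → sign +
step 1: pivot -6/149 → sign −
signature = (1, 1, 0)

Answer: (1, 1, 0)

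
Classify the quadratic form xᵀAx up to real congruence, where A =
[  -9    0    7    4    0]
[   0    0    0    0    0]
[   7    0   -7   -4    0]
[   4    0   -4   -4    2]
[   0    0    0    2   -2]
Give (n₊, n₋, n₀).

step 0: pivot -9 → sign −
step 1: pivot -14/9 → sign −
step 2: pivot -12/7 → sign −
step 3: pivot 1/3 → sign +
step 4: row/col 4 already zero → sign 0
signature = (1, 3, 1)

Answer: (1, 3, 1)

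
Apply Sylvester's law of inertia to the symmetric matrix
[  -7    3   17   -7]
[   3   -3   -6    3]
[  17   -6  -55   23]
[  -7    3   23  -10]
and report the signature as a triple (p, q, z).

Answer: (0, 4, 0)

Derivation:
step 0: pivot -7 → sign −
step 1: pivot -12/7 → sign −
step 2: pivot -51/4 → sign −
step 3: pivot -3/17 → sign −
signature = (0, 4, 0)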